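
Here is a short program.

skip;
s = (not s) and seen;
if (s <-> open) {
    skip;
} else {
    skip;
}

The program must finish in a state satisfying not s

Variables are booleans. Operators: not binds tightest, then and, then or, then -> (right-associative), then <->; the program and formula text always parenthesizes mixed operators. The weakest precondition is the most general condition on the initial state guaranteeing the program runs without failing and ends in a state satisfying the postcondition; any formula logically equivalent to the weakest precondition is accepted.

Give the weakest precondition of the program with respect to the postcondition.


Working backward. After the program, not s must hold.
Then branch requires not s; else branch requires not s.
Before the if: ((s <-> open) -> (not s)) and ((not (s <-> open)) -> (not s))
Before s := (not s) and seen: ((((not s) and seen) <-> open) -> (not ((not s) and seen))) and ((not (((not s) and seen) <-> open)) -> (not ((not s) and seen)))
Before skip: ((((not s) and seen) <-> open) -> (not ((not s) and seen))) and ((not (((not s) and seen) <-> open)) -> (not ((not s) and seen)))
Answer: WP = ((((not s) and seen) <-> open) -> (not ((not s) and seen))) and ((not (((not s) and seen) <-> open)) -> (not ((not s) and seen)))


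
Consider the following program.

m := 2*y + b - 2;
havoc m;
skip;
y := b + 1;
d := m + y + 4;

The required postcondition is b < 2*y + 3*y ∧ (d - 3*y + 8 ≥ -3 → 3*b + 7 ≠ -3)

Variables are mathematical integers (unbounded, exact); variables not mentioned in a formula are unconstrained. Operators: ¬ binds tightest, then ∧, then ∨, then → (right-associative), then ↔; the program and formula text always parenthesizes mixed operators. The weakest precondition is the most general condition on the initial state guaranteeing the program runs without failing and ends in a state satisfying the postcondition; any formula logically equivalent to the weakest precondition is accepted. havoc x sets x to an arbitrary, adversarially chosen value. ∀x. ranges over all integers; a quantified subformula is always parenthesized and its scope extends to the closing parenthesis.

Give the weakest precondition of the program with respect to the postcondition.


Working backward. After the program, the postcondition b < 2*y + 3*y ∧ (d - 3*y + 8 ≥ -3 → 3*b + 7 ≠ -3) must hold; in canonical form it is b < 5*y ∧ (d ≥ 3*y - 11 → 3*b ≠ -10).
Before d := m + y + 4: b < 5*y ∧ (m ≥ 2*y - 15 → 3*b ≠ -10)
Before y := b + 1: 4*b > -5 ∧ (m ≥ 2*b - 13 → 3*b ≠ -10)
Before skip: 4*b > -5 ∧ (m ≥ 2*b - 13 → 3*b ≠ -10)
Before havoc m: ∀m_1. (4*b > -5 ∧ (m_1 ≥ 2*b - 13 → 3*b ≠ -10))
Before m := 2*y + b - 2: ∀m_1. (4*b > -5 ∧ (m_1 ≥ 2*b - 13 → 3*b ≠ -10))
Answer: WP = ∀m_1. (4*b > -5 ∧ (m_1 ≥ 2*b - 13 → 3*b ≠ -10))


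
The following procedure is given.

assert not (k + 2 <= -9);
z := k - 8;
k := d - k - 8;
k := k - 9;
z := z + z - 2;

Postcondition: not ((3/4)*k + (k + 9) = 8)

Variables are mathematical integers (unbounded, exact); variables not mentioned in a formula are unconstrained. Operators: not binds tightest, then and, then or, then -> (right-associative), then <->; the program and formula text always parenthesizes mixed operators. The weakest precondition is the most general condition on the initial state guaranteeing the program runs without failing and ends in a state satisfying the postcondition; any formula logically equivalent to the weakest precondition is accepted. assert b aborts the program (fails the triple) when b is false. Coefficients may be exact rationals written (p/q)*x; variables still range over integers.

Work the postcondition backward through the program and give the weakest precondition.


Working backward. After the program, the postcondition not ((3/4)*k + (k + 9) = 8) must hold; in canonical form it is not ((7/4)*k = -1).
Before z := z + z - 2: not ((7/4)*k = -1)
Before k := k - 9: not ((7/4)*k = 59/4)
Before k := d - k - 8: not ((7/4)*d = (7/4)*k + 115/4)
Before z := k - 8: not ((7/4)*d = (7/4)*k + 115/4)
Before assert not (k + 2 <= -9): (not (k <= -11)) and (not ((7/4)*d = (7/4)*k + 115/4))
Answer: WP = (not (k <= -11)) and (not ((7/4)*d = (7/4)*k + 115/4))


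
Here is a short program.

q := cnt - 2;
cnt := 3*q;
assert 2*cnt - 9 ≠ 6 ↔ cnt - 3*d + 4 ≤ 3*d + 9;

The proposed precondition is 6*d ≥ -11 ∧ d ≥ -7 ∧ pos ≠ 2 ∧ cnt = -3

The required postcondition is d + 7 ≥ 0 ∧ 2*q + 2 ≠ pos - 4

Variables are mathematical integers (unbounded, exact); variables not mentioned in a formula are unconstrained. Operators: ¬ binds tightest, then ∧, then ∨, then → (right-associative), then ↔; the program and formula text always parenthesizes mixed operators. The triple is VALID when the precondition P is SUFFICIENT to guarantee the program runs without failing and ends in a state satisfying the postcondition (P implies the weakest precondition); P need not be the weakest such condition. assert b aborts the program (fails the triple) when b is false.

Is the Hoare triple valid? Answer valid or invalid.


Working backward. After the program, the postcondition d + 7 ≥ 0 ∧ 2*q + 2 ≠ pos - 4 must hold; in canonical form it is d ≥ -7 ∧ 2*q ≠ pos - 6.
Before assert 2*cnt - 9 ≠ 6 ↔ cnt - 3*d + 4 ≤ 3*d + 9: (2*cnt ≠ 15 ↔ cnt ≤ 6*d + 5) ∧ d ≥ -7 ∧ 2*q ≠ pos - 6
Before cnt := 3*q: (6*q ≠ 15 ↔ 3*q ≤ 6*d + 5) ∧ d ≥ -7 ∧ 2*q ≠ pos - 6
Before q := cnt - 2: (6*cnt ≠ 27 ↔ 3*cnt ≤ 6*d + 11) ∧ d ≥ -7 ∧ 2*cnt ≠ pos - 2
The weakest precondition is (6*cnt ≠ 27 ↔ 3*cnt ≤ 6*d + 11) ∧ d ≥ -7 ∧ 2*cnt ≠ pos - 2.
Check whether 6*d ≥ -11 ∧ d ≥ -7 ∧ pos ≠ 2 ∧ cnt = -3 implies it.
Countermodel: at the initial state cnt = -3, d = 0, pos = -4, the precondition holds but the weakest precondition fails.
Answer: invalid


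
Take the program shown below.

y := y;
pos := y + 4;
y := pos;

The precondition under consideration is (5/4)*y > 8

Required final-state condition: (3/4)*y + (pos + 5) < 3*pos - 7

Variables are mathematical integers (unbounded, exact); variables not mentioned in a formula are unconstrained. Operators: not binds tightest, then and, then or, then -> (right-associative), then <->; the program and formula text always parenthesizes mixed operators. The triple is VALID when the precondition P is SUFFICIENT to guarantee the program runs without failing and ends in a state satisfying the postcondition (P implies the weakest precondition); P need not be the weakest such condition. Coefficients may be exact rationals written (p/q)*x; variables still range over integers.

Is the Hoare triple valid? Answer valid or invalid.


Working backward. After the program, the postcondition (3/4)*y + (pos + 5) < 3*pos - 7 must hold; in canonical form it is (3/4)*y < 2*pos - 12.
Before y := pos: (5/4)*pos > 12
Before pos := y + 4: (5/4)*y > 7
Before y := y: (5/4)*y > 7
The weakest precondition is (5/4)*y > 7.
Check whether (5/4)*y > 8 implies it.
Every state satisfying the precondition satisfies the weakest precondition: the implication holds.
Answer: valid


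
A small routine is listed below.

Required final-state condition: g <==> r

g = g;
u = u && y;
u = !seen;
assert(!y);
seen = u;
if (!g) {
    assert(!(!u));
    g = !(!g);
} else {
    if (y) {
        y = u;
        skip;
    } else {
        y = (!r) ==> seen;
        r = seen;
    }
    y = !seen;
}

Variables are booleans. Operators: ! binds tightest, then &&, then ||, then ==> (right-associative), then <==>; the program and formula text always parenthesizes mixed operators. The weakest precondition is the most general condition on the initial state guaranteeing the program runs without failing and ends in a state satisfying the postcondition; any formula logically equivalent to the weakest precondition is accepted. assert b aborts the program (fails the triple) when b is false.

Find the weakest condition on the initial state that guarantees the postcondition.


Working backward. After the program, g <==> r must hold.
Then branch requires u && (g <==> r); else branch requires (y ==> (g <==> r)) && ((!y) ==> (g <==> seen)).
Before the if: ((!g) ==> (u && (g <==> r))) && (g ==> ((y ==> (g <==> r)) && ((!y) ==> (g <==> seen))))
Before seen := u: ((!g) ==> (u && (g <==> r))) && (g ==> ((y ==> (g <==> r)) && ((!y) ==> (g <==> u))))
Before assert !y: (!y) && ((!g) ==> (u && (g <==> r))) && (g ==> ((y ==> (g <==> r)) && ((!y) ==> (g <==> u))))
Before u := !seen: (!y) && ((!g) ==> ((!seen) && (g <==> r))) && (g ==> ((y ==> (g <==> r)) && ((!y) ==> (g <==> (!seen)))))
Before u := u && y: (!y) && ((!g) ==> ((!seen) && (g <==> r))) && (g ==> ((y ==> (g <==> r)) && ((!y) ==> (g <==> (!seen)))))
Before g := g: (!y) && ((!g) ==> ((!seen) && (g <==> r))) && (g ==> ((y ==> (g <==> r)) && ((!y) ==> (g <==> (!seen)))))
Answer: WP = (!y) && ((!g) ==> ((!seen) && (g <==> r))) && (g ==> ((y ==> (g <==> r)) && ((!y) ==> (g <==> (!seen)))))


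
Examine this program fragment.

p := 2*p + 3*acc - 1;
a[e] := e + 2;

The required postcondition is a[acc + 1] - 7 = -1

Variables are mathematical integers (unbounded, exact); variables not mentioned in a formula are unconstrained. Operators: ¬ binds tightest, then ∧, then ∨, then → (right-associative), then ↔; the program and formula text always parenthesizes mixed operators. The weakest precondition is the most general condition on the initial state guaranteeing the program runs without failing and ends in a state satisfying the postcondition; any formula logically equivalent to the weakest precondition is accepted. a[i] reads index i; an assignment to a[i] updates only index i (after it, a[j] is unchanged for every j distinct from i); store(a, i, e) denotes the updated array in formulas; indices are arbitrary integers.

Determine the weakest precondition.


Working backward. After the program, the postcondition a[acc + 1] - 7 = -1 must hold; in canonical form it is a[acc + 1] = 6.
Before a[e] := e + 2: store(a, e, e + 2)[acc + 1] = 6
Before p := 2*p + 3*acc - 1: store(a, e, e + 2)[acc + 1] = 6
Answer: WP = store(a, e, e + 2)[acc + 1] = 6


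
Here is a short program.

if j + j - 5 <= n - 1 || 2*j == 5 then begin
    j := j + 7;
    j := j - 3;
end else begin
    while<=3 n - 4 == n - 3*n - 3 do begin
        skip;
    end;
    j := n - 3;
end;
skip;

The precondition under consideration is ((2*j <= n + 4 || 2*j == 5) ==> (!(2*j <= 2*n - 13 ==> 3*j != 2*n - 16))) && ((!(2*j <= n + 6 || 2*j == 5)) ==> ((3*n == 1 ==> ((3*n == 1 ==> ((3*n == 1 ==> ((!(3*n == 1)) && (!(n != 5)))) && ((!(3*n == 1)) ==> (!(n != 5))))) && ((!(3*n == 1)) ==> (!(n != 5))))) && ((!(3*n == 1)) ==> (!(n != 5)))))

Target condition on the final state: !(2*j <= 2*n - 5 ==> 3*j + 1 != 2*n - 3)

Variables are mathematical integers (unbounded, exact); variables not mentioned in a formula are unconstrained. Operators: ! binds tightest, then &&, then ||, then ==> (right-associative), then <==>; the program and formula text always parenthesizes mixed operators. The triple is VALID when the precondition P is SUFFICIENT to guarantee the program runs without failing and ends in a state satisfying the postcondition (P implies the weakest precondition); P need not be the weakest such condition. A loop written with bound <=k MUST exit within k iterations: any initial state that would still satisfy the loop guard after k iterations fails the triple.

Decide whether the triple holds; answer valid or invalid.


Working backward. After the program, the postcondition !(2*j <= 2*n - 5 ==> 3*j + 1 != 2*n - 3) must hold; in canonical form it is !(2*j <= 2*n - 5 ==> 3*j != 2*n - 4).
Before skip: !(2*j <= 2*n - 5 ==> 3*j != 2*n - 4)
Then branch requires !(2*j <= 2*n - 13 ==> 3*j != 2*n - 16); else branch requires (3*n == 1 ==> ((3*n == 1 ==> ((3*n == 1 ==> ((!(3*n == 1)) && (!(n != 5)))) && ((!(3*n == 1)) ==> (!(n != 5))))) && ((!(3*n == 1)) ==> (!(n != 5))))) && ((!(3*n == 1)) ==> (!(n != 5))).
Before the if: ((2*j <= n + 4 || 2*j == 5) ==> (!(2*j <= 2*n - 13 ==> 3*j != 2*n - 16))) && ((!(2*j <= n + 4 || 2*j == 5)) ==> ((3*n == 1 ==> ((3*n == 1 ==> ((3*n == 1 ==> ((!(3*n == 1)) && (!(n != 5)))) && ((!(3*n == 1)) ==> (!(n != 5))))) && ((!(3*n == 1)) ==> (!(n != 5))))) && ((!(3*n == 1)) ==> (!(n != 5)))))
The weakest precondition is ((2*j <= n + 4 || 2*j == 5) ==> (!(2*j <= 2*n - 13 ==> 3*j != 2*n - 16))) && ((!(2*j <= n + 4 || 2*j == 5)) ==> ((3*n == 1 ==> ((3*n == 1 ==> ((3*n == 1 ==> ((!(3*n == 1)) && (!(n != 5)))) && ((!(3*n == 1)) ==> (!(n != 5))))) && ((!(3*n == 1)) ==> (!(n != 5))))) && ((!(3*n == 1)) ==> (!(n != 5))))).
Check whether ((2*j <= n + 4 || 2*j == 5) ==> (!(2*j <= 2*n - 13 ==> 3*j != 2*n - 16))) && ((!(2*j <= n + 6 || 2*j == 5)) ==> ((3*n == 1 ==> ((3*n == 1 ==> ((3*n == 1 ==> ((!(3*n == 1)) && (!(n != 5)))) && ((!(3*n == 1)) ==> (!(n != 5))))) && ((!(3*n == 1)) ==> (!(n != 5))))) && ((!(3*n == 1)) ==> (!(n != 5))))) implies it.
Countermodel: at the initial state j = 6, n = 7, the precondition holds but the weakest precondition fails.
Answer: invalid


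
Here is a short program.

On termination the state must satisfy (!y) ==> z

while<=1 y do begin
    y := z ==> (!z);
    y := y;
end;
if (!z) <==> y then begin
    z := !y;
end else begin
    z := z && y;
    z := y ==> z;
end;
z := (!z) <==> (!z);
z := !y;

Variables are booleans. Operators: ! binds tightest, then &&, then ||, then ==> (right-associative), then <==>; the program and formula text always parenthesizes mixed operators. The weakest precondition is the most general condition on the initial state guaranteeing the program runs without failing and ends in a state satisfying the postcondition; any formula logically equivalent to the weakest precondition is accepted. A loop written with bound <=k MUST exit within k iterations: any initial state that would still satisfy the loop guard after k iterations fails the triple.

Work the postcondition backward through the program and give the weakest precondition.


Working backward. After the program, (!y) ==> z must hold.
Before z := !y: true
Before z := (!z) <==> (!z): true
Then branch requires true; else branch requires true.
Before the if: true
Before the loop (bound <=1), unroll the exhaustion recursion (WP_0 = exit-now case; WP_j = one more guarded iteration, up to j = 1):
  WP_0: !y
  WP_1: y ==> (!(z ==> (!z)))
So before the loop: y ==> (!(z ==> (!z)))
Answer: WP = y ==> (!(z ==> (!z)))


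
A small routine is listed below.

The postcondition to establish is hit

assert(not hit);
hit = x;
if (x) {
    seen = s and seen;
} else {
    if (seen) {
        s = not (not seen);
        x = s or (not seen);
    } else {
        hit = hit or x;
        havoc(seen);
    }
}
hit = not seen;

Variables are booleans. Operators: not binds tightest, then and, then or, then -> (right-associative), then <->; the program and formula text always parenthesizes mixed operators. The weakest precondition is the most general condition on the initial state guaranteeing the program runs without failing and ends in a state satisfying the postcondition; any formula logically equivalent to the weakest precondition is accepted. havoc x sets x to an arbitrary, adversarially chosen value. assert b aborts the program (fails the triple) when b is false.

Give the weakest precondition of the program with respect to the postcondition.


Working backward. After the program, hit must hold.
Before hit := not seen: not seen
Then branch requires not (s and seen); else branch requires (seen -> (not seen)) and seen.
Before the if: (x -> (not (s and seen))) and ((not x) -> ((seen -> (not seen)) and seen))
Before hit := x: (x -> (not (s and seen))) and ((not x) -> ((seen -> (not seen)) and seen))
Before assert not hit: (not hit) and (x -> (not (s and seen))) and ((not x) -> ((seen -> (not seen)) and seen))
Answer: WP = (not hit) and (x -> (not (s and seen))) and ((not x) -> ((seen -> (not seen)) and seen))


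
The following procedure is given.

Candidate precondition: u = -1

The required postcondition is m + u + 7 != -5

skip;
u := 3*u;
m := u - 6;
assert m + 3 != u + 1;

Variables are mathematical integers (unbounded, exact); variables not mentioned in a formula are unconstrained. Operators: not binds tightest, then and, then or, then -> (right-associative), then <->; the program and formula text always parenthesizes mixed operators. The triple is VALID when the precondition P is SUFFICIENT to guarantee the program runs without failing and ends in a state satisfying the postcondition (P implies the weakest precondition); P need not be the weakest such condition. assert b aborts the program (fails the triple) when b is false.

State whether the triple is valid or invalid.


Working backward. After the program, the postcondition m + u + 7 != -5 must hold; in canonical form it is m + u != -12.
Before assert m + 3 != u + 1: m != u - 2 and m + u != -12
Before m := u - 6: 2*u != -6
Before u := 3*u: 6*u != -6
Before skip: 6*u != -6
The weakest precondition is 6*u != -6.
Check whether u = -1 implies it.
Countermodel: at the initial state u = -1, the precondition holds but the weakest precondition fails.
Answer: invalid


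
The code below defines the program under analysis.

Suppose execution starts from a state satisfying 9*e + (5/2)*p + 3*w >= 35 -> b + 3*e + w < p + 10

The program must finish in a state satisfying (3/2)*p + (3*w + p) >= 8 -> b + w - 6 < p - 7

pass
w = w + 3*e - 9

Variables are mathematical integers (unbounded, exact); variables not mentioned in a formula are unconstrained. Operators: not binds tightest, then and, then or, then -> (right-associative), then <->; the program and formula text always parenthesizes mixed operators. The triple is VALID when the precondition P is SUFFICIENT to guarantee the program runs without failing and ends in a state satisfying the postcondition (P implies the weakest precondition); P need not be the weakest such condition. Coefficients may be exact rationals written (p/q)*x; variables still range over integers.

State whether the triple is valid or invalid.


Working backward. After the program, the postcondition (3/2)*p + (3*w + p) >= 8 -> b + w - 6 < p - 7 must hold; in canonical form it is (5/2)*p + 3*w >= 8 -> b + w < p - 1.
Before w := w + 3*e - 9: 9*e + (5/2)*p + 3*w >= 35 -> b + 3*e + w < p + 8
Before skip: 9*e + (5/2)*p + 3*w >= 35 -> b + 3*e + w < p + 8
The weakest precondition is 9*e + (5/2)*p + 3*w >= 35 -> b + 3*e + w < p + 8.
Check whether 9*e + (5/2)*p + 3*w >= 35 -> b + 3*e + w < p + 10 implies it.
Countermodel: at the initial state b = -11, e = 0, p = -4, w = 15, the precondition holds but the weakest precondition fails.
Answer: invalid


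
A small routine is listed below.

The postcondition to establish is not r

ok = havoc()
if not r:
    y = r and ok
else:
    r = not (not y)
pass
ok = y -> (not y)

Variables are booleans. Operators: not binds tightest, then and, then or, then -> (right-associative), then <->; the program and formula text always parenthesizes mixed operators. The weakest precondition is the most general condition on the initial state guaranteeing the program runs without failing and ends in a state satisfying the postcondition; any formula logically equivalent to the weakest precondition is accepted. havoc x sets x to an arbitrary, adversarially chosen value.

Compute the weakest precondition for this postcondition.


Working backward. After the program, not r must hold.
Before ok := y -> (not y): not r
Before skip: not r
Then branch requires not r; else branch requires not y.
Before the if: r -> (not y)
Before havoc ok: r -> (not y)
Answer: WP = r -> (not y)


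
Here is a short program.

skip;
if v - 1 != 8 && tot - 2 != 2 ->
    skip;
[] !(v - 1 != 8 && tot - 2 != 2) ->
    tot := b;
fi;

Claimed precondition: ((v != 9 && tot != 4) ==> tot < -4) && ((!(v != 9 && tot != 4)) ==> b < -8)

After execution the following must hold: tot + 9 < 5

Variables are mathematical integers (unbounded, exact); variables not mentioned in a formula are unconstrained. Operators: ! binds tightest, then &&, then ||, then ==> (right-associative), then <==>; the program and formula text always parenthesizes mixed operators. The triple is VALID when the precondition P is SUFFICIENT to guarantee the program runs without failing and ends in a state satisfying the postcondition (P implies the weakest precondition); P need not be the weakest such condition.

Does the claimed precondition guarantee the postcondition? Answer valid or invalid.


Working backward. After the program, the postcondition tot + 9 < 5 must hold; in canonical form it is tot < -4.
Then branch requires tot < -4; else branch requires b < -4.
Before the if: ((v != 9 && tot != 4) ==> tot < -4) && ((!(v != 9 && tot != 4)) ==> b < -4)
Before skip: ((v != 9 && tot != 4) ==> tot < -4) && ((!(v != 9 && tot != 4)) ==> b < -4)
The weakest precondition is ((v != 9 && tot != 4) ==> tot < -4) && ((!(v != 9 && tot != 4)) ==> b < -4).
Check whether ((v != 9 && tot != 4) ==> tot < -4) && ((!(v != 9 && tot != 4)) ==> b < -8) implies it.
Every state satisfying the precondition satisfies the weakest precondition: the implication holds.
Answer: valid


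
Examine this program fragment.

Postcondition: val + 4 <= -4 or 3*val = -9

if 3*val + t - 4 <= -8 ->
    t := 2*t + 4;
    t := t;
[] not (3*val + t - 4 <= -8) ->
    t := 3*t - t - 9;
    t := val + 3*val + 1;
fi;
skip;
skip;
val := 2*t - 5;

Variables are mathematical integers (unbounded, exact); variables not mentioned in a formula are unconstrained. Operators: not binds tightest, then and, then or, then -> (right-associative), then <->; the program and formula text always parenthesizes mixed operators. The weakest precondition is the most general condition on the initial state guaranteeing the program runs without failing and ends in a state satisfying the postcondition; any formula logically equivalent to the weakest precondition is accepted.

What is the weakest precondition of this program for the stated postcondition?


Working backward. After the program, the postcondition val + 4 <= -4 or 3*val = -9 must hold; in canonical form it is val <= -8 or 3*val = -9.
Before val := 2*t - 5: 2*t <= -3 or 6*t = 6
Before skip: 2*t <= -3 or 6*t = 6
Before skip: 2*t <= -3 or 6*t = 6
Then branch requires 4*t <= -11 or 12*t = -18; else branch requires 8*val <= -5 or 24*val = 0.
Before the if: (t + 3*val <= -4 -> (4*t <= -11 or 12*t = -18)) and ((not (t + 3*val <= -4)) -> (8*val <= -5 or 24*val = 0))
Answer: WP = (t + 3*val <= -4 -> (4*t <= -11 or 12*t = -18)) and ((not (t + 3*val <= -4)) -> (8*val <= -5 or 24*val = 0))


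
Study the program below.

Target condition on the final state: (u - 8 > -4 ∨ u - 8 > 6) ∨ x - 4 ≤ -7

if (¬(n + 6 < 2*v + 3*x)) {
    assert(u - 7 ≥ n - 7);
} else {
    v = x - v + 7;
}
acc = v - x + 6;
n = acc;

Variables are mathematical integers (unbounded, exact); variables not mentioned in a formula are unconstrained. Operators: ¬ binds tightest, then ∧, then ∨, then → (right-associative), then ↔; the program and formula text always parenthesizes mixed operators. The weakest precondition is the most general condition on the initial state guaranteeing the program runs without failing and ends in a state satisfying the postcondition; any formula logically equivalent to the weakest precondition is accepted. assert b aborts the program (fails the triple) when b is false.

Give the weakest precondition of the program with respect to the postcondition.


Working backward. After the program, the postcondition (u - 8 > -4 ∨ u - 8 > 6) ∨ x - 4 ≤ -7 must hold; in canonical form it is u > 4 ∨ u > 14 ∨ x ≤ -3.
Before n := acc: u > 4 ∨ u > 14 ∨ x ≤ -3
Before acc := v - x + 6: u > 4 ∨ u > 14 ∨ x ≤ -3
Then branch requires u ≥ n ∧ (u > 4 ∨ u > 14 ∨ x ≤ -3); else branch requires u > 4 ∨ u > 14 ∨ x ≤ -3.
Before the if: ((¬(n < 2*v + 3*x - 6)) → (u ≥ n ∧ (u > 4 ∨ u > 14 ∨ x ≤ -3))) ∧ (n < 2*v + 3*x - 6 → (u > 4 ∨ u > 14 ∨ x ≤ -3))
Answer: WP = ((¬(n < 2*v + 3*x - 6)) → (u ≥ n ∧ (u > 4 ∨ u > 14 ∨ x ≤ -3))) ∧ (n < 2*v + 3*x - 6 → (u > 4 ∨ u > 14 ∨ x ≤ -3))


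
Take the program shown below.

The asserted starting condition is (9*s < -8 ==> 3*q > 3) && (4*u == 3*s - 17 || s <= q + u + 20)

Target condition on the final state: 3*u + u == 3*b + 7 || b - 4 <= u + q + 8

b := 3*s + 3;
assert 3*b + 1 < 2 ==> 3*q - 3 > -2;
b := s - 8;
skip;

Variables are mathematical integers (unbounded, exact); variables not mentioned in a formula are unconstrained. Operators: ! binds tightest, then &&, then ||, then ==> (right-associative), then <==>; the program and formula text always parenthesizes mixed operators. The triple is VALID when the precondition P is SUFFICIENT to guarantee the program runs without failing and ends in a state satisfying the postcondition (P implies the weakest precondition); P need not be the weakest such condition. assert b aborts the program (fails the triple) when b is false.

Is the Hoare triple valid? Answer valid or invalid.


Working backward. After the program, the postcondition 3*u + u == 3*b + 7 || b - 4 <= u + q + 8 must hold; in canonical form it is 4*u == 3*b + 7 || b <= q + u + 12.
Before skip: 4*u == 3*b + 7 || b <= q + u + 12
Before b := s - 8: 4*u == 3*s - 17 || s <= q + u + 20
Before assert 3*b + 1 < 2 ==> 3*q - 3 > -2: (3*b < 1 ==> 3*q > 1) && (4*u == 3*s - 17 || s <= q + u + 20)
Before b := 3*s + 3: (9*s < -8 ==> 3*q > 1) && (4*u == 3*s - 17 || s <= q + u + 20)
The weakest precondition is (9*s < -8 ==> 3*q > 1) && (4*u == 3*s - 17 || s <= q + u + 20).
Check whether (9*s < -8 ==> 3*q > 3) && (4*u == 3*s - 17 || s <= q + u + 20) implies it.
Every state satisfying the precondition satisfies the weakest precondition: the implication holds.
Answer: valid


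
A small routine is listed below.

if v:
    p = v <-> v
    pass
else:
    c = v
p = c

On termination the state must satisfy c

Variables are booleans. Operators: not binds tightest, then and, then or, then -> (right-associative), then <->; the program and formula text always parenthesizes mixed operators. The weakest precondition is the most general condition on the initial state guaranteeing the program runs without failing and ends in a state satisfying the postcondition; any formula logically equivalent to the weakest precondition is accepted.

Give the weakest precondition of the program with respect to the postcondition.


Working backward. After the program, c must hold.
Before p := c: c
Then branch requires c; else branch requires v.
Before the if: (v -> c) and ((not v) -> v)
Answer: WP = (v -> c) and ((not v) -> v)


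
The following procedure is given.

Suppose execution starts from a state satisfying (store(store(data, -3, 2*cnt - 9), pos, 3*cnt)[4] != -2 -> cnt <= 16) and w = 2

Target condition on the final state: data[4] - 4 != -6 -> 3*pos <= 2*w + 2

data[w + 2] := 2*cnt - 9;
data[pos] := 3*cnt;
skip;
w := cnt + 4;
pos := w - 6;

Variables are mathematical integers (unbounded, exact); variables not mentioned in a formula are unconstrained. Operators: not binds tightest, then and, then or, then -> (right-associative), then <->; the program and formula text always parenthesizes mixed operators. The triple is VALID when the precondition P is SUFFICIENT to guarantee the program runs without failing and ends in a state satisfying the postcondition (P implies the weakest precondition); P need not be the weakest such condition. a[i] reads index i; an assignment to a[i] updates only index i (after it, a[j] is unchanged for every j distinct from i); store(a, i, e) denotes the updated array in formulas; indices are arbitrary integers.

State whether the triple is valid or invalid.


Working backward. After the program, the postcondition data[4] - 4 != -6 -> 3*pos <= 2*w + 2 must hold; in canonical form it is data[4] != -2 -> 3*pos <= 2*w + 2.
Before pos := w - 6: data[4] != -2 -> w <= 20
Before w := cnt + 4: data[4] != -2 -> cnt <= 16
Before skip: data[4] != -2 -> cnt <= 16
Before data[pos] := 3*cnt: store(data, pos, 3*cnt)[4] != -2 -> cnt <= 16
Before data[w + 2] := 2*cnt - 9: store(store(data, w + 2, 2*cnt - 9), pos, 3*cnt)[4] != -2 -> cnt <= 16
The weakest precondition is store(store(data, w + 2, 2*cnt - 9), pos, 3*cnt)[4] != -2 -> cnt <= 16.
Check whether (store(store(data, -3, 2*cnt - 9), pos, 3*cnt)[4] != -2 -> cnt <= 16) and w = 2 implies it.
Countermodel: at the initial state cnt = 17, data = {[-3] = 2, [4] = -2, [6] = 2, elsewhere 2}, pos = 6, w = 2, the precondition holds but the weakest precondition fails.
Answer: invalid


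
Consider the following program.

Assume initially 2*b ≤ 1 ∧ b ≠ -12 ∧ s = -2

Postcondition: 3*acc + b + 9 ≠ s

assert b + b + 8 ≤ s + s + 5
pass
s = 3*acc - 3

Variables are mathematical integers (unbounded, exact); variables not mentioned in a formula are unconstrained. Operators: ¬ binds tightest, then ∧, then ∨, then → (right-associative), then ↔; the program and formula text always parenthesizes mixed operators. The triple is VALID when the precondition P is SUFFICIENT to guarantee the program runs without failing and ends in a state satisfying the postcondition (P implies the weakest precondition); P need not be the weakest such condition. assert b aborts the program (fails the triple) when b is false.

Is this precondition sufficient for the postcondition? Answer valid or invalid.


Working backward. After the program, the postcondition 3*acc + b + 9 ≠ s must hold; in canonical form it is 3*acc + b ≠ s - 9.
Before s := 3*acc - 3: b ≠ -12
Before skip: b ≠ -12
Before assert b + b + 8 ≤ s + s + 5: 2*b ≤ 2*s - 3 ∧ b ≠ -12
The weakest precondition is 2*b ≤ 2*s - 3 ∧ b ≠ -12.
Check whether 2*b ≤ 1 ∧ b ≠ -12 ∧ s = -2 implies it.
Countermodel: at the initial state b = -3, s = -2, the precondition holds but the weakest precondition fails.
Answer: invalid


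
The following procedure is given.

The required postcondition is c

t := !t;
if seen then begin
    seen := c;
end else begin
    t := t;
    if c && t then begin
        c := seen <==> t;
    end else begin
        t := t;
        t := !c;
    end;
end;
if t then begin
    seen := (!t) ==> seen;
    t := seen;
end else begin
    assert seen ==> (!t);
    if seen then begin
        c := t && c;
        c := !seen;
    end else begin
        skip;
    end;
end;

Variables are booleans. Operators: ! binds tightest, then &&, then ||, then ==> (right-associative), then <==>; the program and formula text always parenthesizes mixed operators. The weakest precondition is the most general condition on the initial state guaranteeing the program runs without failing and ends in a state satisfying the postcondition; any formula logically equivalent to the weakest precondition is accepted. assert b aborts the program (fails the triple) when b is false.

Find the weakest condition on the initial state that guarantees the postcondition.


Working backward. After the program, c must hold.
Then branch requires c; else branch requires (seen ==> (!t)) && (seen ==> (!seen)) && ((!seen) ==> c).
Before the if: (t ==> c) && ((!t) ==> ((seen ==> (!t)) && (seen ==> (!seen)) && ((!seen) ==> c)))
Then branch requires (t ==> c) && ((!t) ==> ((c ==> (!t)) && (c ==> (!c)) && ((!c) ==> c))); else branch requires ((c && t) ==> ((t ==> (seen <==> t)) && ((!t) ==> ((seen ==> (!t)) && (seen ==> (!seen)) && ((!seen) ==> (seen <==> t)))))) && ((!(c && t)) ==> (((!c) ==> c) && (c ==> ((seen ==> c) && (seen ==> (!seen)) && ((!seen) ==> c))))).
Before the if: (seen ==> ((t ==> c) && ((!t) ==> ((c ==> (!t)) && (c ==> (!c)) && ((!c) ==> c))))) && ((!seen) ==> (((c && t) ==> ((t ==> (seen <==> t)) && ((!t) ==> ((seen ==> (!t)) && (seen ==> (!seen)) && ((!seen) ==> (seen <==> t)))))) && ((!(c && t)) ==> (((!c) ==> c) && (c ==> ((seen ==> c) && (seen ==> (!seen)) && ((!seen) ==> c)))))))
Before t := !t: (seen ==> (((!t) ==> c) && (t ==> ((c ==> t) && (c ==> (!c)) && ((!c) ==> c))))) && ((!seen) ==> (((c && (!t)) ==> (((!t) ==> (seen <==> (!t))) && (t ==> ((seen ==> t) && (seen ==> (!seen)) && ((!seen) ==> (seen <==> (!t))))))) && ((!(c && (!t))) ==> (((!c) ==> c) && (c ==> ((seen ==> c) && (seen ==> (!seen)) && ((!seen) ==> c)))))))
Answer: WP = (seen ==> (((!t) ==> c) && (t ==> ((c ==> t) && (c ==> (!c)) && ((!c) ==> c))))) && ((!seen) ==> (((c && (!t)) ==> (((!t) ==> (seen <==> (!t))) && (t ==> ((seen ==> t) && (seen ==> (!seen)) && ((!seen) ==> (seen <==> (!t))))))) && ((!(c && (!t))) ==> (((!c) ==> c) && (c ==> ((seen ==> c) && (seen ==> (!seen)) && ((!seen) ==> c)))))))


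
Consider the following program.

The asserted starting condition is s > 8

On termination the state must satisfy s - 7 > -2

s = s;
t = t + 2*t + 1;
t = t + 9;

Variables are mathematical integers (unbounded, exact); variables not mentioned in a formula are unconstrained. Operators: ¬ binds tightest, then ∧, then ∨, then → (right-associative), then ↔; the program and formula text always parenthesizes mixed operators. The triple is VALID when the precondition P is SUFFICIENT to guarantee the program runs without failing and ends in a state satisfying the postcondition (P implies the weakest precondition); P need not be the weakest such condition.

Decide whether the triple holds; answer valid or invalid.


Working backward. After the program, the postcondition s - 7 > -2 must hold; in canonical form it is s > 5.
Before t := t + 9: s > 5
Before t := t + 2*t + 1: s > 5
Before s := s: s > 5
The weakest precondition is s > 5.
Check whether s > 8 implies it.
Every state satisfying the precondition satisfies the weakest precondition: the implication holds.
Answer: valid


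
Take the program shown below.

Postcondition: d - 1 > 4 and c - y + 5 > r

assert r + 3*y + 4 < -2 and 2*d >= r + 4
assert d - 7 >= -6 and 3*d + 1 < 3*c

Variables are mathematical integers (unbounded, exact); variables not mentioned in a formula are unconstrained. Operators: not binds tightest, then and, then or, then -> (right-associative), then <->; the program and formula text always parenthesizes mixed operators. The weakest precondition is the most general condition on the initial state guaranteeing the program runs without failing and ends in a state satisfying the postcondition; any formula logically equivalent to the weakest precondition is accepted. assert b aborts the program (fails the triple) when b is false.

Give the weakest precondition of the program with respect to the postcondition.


Working backward. After the program, the postcondition d - 1 > 4 and c - y + 5 > r must hold; in canonical form it is d > 5 and c > r + y - 5.
Before assert d - 7 >= -6 and 3*d + 1 < 3*c: d >= 1 and 3*d < 3*c - 1 and d > 5 and c > r + y - 5
Before assert r + 3*y + 4 < -2 and 2*d >= r + 4: r + 3*y < -6 and 2*d >= r + 4 and d >= 1 and 3*d < 3*c - 1 and d > 5 and c > r + y - 5
Answer: WP = r + 3*y < -6 and 2*d >= r + 4 and d >= 1 and 3*d < 3*c - 1 and d > 5 and c > r + y - 5


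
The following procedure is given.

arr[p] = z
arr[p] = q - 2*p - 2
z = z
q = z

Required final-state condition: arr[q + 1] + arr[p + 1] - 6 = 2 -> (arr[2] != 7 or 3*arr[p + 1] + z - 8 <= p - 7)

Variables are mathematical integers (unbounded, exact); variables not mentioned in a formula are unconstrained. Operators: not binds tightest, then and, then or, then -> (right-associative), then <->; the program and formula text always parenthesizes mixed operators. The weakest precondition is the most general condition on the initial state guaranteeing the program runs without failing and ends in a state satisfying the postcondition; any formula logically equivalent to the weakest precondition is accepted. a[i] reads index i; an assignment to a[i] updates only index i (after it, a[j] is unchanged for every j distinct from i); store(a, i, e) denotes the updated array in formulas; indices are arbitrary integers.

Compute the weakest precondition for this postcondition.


Working backward. After the program, the postcondition arr[q + 1] + arr[p + 1] - 6 = 2 -> (arr[2] != 7 or 3*arr[p + 1] + z - 8 <= p - 7) must hold; in canonical form it is arr[p + 1] + arr[q + 1] = 8 -> (arr[2] != 7 or 3*arr[p + 1] + z <= p + 1).
Before q := z: arr[p + 1] + arr[z + 1] = 8 -> (arr[2] != 7 or 3*arr[p + 1] + z <= p + 1)
Before z := z: arr[p + 1] + arr[z + 1] = 8 -> (arr[2] != 7 or 3*arr[p + 1] + z <= p + 1)
Before arr[p] := q - 2*p - 2: store(arr, p, -2*p + q - 2)[p + 1] + store(arr, p, -2*p + q - 2)[z + 1] = 8 -> (store(arr, p, -2*p + q - 2)[2] != 7 or 3*store(arr, p, -2*p + q - 2)[p + 1] + z <= p + 1)
Before arr[p] := z: store(store(arr, p, z), p, -2*p + q - 2)[p + 1] + store(store(arr, p, z), p, -2*p + q - 2)[z + 1] = 8 -> (store(store(arr, p, z), p, -2*p + q - 2)[2] != 7 or 3*store(store(arr, p, z), p, -2*p + q - 2)[p + 1] + z <= p + 1)
Answer: WP = store(store(arr, p, z), p, -2*p + q - 2)[p + 1] + store(store(arr, p, z), p, -2*p + q - 2)[z + 1] = 8 -> (store(store(arr, p, z), p, -2*p + q - 2)[2] != 7 or 3*store(store(arr, p, z), p, -2*p + q - 2)[p + 1] + z <= p + 1)


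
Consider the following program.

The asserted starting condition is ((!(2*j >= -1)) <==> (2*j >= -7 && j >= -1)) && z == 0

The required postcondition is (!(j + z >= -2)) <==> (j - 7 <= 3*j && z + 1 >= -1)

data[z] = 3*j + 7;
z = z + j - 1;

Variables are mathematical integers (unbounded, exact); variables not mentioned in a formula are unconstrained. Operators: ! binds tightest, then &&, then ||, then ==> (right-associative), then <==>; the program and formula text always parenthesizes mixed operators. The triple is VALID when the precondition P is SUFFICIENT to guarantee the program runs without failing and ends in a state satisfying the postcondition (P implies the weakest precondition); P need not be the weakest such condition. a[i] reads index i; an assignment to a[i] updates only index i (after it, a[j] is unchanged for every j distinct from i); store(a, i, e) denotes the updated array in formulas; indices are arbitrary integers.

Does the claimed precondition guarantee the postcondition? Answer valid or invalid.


Working backward. After the program, the postcondition (!(j + z >= -2)) <==> (j - 7 <= 3*j && z + 1 >= -1) must hold; in canonical form it is (!(j + z >= -2)) <==> (2*j >= -7 && z >= -2).
Before z := z + j - 1: (!(2*j + z >= -1)) <==> (2*j >= -7 && j + z >= -1)
Before data[z] := 3*j + 7: (!(2*j + z >= -1)) <==> (2*j >= -7 && j + z >= -1)
The weakest precondition is (!(2*j + z >= -1)) <==> (2*j >= -7 && j + z >= -1).
Check whether ((!(2*j >= -1)) <==> (2*j >= -7 && j >= -1)) && z == 0 implies it.
Every state satisfying the precondition satisfies the weakest precondition: the implication holds.
Answer: valid


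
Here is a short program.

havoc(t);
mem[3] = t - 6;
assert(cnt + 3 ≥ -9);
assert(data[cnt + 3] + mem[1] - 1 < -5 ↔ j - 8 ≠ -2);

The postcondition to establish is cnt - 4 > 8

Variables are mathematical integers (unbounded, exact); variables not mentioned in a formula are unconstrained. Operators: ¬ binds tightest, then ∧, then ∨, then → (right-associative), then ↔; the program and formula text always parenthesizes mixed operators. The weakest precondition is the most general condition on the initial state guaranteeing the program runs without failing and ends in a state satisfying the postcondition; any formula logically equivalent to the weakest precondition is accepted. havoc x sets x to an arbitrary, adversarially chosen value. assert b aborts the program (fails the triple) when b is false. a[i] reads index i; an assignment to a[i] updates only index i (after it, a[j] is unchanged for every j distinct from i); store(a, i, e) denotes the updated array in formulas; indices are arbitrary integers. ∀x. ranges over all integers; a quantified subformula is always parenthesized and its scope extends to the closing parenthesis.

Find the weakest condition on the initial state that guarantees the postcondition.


Working backward. After the program, the postcondition cnt - 4 > 8 must hold; in canonical form it is cnt > 12.
Before assert data[cnt + 3] + mem[1] - 1 < -5 ↔ j - 8 ≠ -2: (data[cnt + 3] + mem[1] < -4 ↔ j ≠ 6) ∧ cnt > 12
Before assert cnt + 3 ≥ -9: cnt ≥ -12 ∧ (data[cnt + 3] + mem[1] < -4 ↔ j ≠ 6) ∧ cnt > 12
Before mem[3] := t - 6: cnt ≥ -12 ∧ (data[cnt + 3] + mem[1] < -4 ↔ j ≠ 6) ∧ cnt > 12
Before havoc t: cnt ≥ -12 ∧ (data[cnt + 3] + mem[1] < -4 ↔ j ≠ 6) ∧ cnt > 12
Answer: WP = cnt ≥ -12 ∧ (data[cnt + 3] + mem[1] < -4 ↔ j ≠ 6) ∧ cnt > 12
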